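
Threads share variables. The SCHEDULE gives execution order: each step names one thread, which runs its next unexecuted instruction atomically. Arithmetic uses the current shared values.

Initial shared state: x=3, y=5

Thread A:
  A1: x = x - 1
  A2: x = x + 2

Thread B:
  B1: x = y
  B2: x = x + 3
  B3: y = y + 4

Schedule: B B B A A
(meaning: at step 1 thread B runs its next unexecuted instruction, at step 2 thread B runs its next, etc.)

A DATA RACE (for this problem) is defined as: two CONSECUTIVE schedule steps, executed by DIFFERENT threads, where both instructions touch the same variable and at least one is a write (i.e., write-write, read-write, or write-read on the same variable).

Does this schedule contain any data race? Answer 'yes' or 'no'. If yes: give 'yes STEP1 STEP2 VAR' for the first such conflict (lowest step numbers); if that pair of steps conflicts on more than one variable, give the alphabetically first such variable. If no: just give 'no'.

Answer: no

Derivation:
Steps 1,2: same thread (B). No race.
Steps 2,3: same thread (B). No race.
Steps 3,4: B(r=y,w=y) vs A(r=x,w=x). No conflict.
Steps 4,5: same thread (A). No race.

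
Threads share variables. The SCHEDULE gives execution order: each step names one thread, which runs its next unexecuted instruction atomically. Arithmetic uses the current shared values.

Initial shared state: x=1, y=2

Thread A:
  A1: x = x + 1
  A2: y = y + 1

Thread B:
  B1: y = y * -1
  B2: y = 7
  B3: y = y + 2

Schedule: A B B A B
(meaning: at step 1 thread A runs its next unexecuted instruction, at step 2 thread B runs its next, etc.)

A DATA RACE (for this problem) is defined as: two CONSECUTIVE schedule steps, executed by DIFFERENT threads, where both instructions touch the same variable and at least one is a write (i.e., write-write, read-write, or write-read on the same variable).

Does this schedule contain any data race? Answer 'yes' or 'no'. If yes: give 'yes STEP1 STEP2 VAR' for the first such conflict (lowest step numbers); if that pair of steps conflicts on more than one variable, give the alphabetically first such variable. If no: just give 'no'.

Answer: yes 3 4 y

Derivation:
Steps 1,2: A(r=x,w=x) vs B(r=y,w=y). No conflict.
Steps 2,3: same thread (B). No race.
Steps 3,4: B(y = 7) vs A(y = y + 1). RACE on y (W-W).
Steps 4,5: A(y = y + 1) vs B(y = y + 2). RACE on y (W-W).
First conflict at steps 3,4.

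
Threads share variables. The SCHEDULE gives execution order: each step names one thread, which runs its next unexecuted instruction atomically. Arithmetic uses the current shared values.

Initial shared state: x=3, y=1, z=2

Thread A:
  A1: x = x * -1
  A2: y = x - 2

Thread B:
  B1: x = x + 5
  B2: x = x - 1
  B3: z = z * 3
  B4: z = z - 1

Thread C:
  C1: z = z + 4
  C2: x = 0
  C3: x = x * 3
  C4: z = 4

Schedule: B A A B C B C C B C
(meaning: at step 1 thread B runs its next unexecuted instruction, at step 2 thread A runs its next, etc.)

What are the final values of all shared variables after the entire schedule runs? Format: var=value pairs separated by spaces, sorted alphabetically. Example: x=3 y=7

Answer: x=0 y=-10 z=4

Derivation:
Step 1: thread B executes B1 (x = x + 5). Shared: x=8 y=1 z=2. PCs: A@0 B@1 C@0
Step 2: thread A executes A1 (x = x * -1). Shared: x=-8 y=1 z=2. PCs: A@1 B@1 C@0
Step 3: thread A executes A2 (y = x - 2). Shared: x=-8 y=-10 z=2. PCs: A@2 B@1 C@0
Step 4: thread B executes B2 (x = x - 1). Shared: x=-9 y=-10 z=2. PCs: A@2 B@2 C@0
Step 5: thread C executes C1 (z = z + 4). Shared: x=-9 y=-10 z=6. PCs: A@2 B@2 C@1
Step 6: thread B executes B3 (z = z * 3). Shared: x=-9 y=-10 z=18. PCs: A@2 B@3 C@1
Step 7: thread C executes C2 (x = 0). Shared: x=0 y=-10 z=18. PCs: A@2 B@3 C@2
Step 8: thread C executes C3 (x = x * 3). Shared: x=0 y=-10 z=18. PCs: A@2 B@3 C@3
Step 9: thread B executes B4 (z = z - 1). Shared: x=0 y=-10 z=17. PCs: A@2 B@4 C@3
Step 10: thread C executes C4 (z = 4). Shared: x=0 y=-10 z=4. PCs: A@2 B@4 C@4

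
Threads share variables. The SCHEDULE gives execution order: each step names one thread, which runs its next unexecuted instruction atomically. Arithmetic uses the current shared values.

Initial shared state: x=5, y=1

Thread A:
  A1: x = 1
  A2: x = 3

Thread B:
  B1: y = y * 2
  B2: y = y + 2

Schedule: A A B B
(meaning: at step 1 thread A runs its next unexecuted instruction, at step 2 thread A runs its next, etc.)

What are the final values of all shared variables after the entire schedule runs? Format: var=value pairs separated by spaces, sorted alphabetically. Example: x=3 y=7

Step 1: thread A executes A1 (x = 1). Shared: x=1 y=1. PCs: A@1 B@0
Step 2: thread A executes A2 (x = 3). Shared: x=3 y=1. PCs: A@2 B@0
Step 3: thread B executes B1 (y = y * 2). Shared: x=3 y=2. PCs: A@2 B@1
Step 4: thread B executes B2 (y = y + 2). Shared: x=3 y=4. PCs: A@2 B@2

Answer: x=3 y=4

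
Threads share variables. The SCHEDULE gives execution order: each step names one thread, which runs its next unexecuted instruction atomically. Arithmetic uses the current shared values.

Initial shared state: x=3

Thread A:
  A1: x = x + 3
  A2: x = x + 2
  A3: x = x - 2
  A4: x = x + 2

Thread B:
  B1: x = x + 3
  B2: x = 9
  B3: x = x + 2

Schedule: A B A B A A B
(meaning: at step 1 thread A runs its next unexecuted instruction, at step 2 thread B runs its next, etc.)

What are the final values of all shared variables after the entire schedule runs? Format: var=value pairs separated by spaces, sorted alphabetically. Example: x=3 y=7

Answer: x=11

Derivation:
Step 1: thread A executes A1 (x = x + 3). Shared: x=6. PCs: A@1 B@0
Step 2: thread B executes B1 (x = x + 3). Shared: x=9. PCs: A@1 B@1
Step 3: thread A executes A2 (x = x + 2). Shared: x=11. PCs: A@2 B@1
Step 4: thread B executes B2 (x = 9). Shared: x=9. PCs: A@2 B@2
Step 5: thread A executes A3 (x = x - 2). Shared: x=7. PCs: A@3 B@2
Step 6: thread A executes A4 (x = x + 2). Shared: x=9. PCs: A@4 B@2
Step 7: thread B executes B3 (x = x + 2). Shared: x=11. PCs: A@4 B@3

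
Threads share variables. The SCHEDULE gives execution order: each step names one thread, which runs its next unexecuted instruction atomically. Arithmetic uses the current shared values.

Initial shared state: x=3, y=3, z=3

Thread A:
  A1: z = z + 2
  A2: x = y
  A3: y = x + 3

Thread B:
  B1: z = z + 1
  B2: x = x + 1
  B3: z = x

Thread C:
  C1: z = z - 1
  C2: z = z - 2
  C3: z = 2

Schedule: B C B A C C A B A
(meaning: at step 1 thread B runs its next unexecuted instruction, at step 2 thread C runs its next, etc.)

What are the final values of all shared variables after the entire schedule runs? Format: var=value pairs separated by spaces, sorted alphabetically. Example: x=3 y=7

Step 1: thread B executes B1 (z = z + 1). Shared: x=3 y=3 z=4. PCs: A@0 B@1 C@0
Step 2: thread C executes C1 (z = z - 1). Shared: x=3 y=3 z=3. PCs: A@0 B@1 C@1
Step 3: thread B executes B2 (x = x + 1). Shared: x=4 y=3 z=3. PCs: A@0 B@2 C@1
Step 4: thread A executes A1 (z = z + 2). Shared: x=4 y=3 z=5. PCs: A@1 B@2 C@1
Step 5: thread C executes C2 (z = z - 2). Shared: x=4 y=3 z=3. PCs: A@1 B@2 C@2
Step 6: thread C executes C3 (z = 2). Shared: x=4 y=3 z=2. PCs: A@1 B@2 C@3
Step 7: thread A executes A2 (x = y). Shared: x=3 y=3 z=2. PCs: A@2 B@2 C@3
Step 8: thread B executes B3 (z = x). Shared: x=3 y=3 z=3. PCs: A@2 B@3 C@3
Step 9: thread A executes A3 (y = x + 3). Shared: x=3 y=6 z=3. PCs: A@3 B@3 C@3

Answer: x=3 y=6 z=3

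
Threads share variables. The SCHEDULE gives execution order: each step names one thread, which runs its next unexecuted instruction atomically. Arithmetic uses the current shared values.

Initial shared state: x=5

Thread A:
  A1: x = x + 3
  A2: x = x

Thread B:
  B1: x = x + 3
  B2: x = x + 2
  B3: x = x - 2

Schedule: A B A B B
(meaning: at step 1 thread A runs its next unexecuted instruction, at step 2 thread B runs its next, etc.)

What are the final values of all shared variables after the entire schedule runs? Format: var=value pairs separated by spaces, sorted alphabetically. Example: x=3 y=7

Answer: x=11

Derivation:
Step 1: thread A executes A1 (x = x + 3). Shared: x=8. PCs: A@1 B@0
Step 2: thread B executes B1 (x = x + 3). Shared: x=11. PCs: A@1 B@1
Step 3: thread A executes A2 (x = x). Shared: x=11. PCs: A@2 B@1
Step 4: thread B executes B2 (x = x + 2). Shared: x=13. PCs: A@2 B@2
Step 5: thread B executes B3 (x = x - 2). Shared: x=11. PCs: A@2 B@3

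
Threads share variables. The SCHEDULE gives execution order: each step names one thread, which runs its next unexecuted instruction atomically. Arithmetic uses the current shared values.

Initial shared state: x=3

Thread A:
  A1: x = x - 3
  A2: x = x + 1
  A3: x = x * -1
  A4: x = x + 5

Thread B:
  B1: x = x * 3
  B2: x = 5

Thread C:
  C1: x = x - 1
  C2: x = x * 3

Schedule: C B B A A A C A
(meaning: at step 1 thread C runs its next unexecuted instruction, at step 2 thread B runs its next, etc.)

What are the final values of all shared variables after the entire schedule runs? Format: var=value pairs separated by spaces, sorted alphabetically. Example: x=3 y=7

Step 1: thread C executes C1 (x = x - 1). Shared: x=2. PCs: A@0 B@0 C@1
Step 2: thread B executes B1 (x = x * 3). Shared: x=6. PCs: A@0 B@1 C@1
Step 3: thread B executes B2 (x = 5). Shared: x=5. PCs: A@0 B@2 C@1
Step 4: thread A executes A1 (x = x - 3). Shared: x=2. PCs: A@1 B@2 C@1
Step 5: thread A executes A2 (x = x + 1). Shared: x=3. PCs: A@2 B@2 C@1
Step 6: thread A executes A3 (x = x * -1). Shared: x=-3. PCs: A@3 B@2 C@1
Step 7: thread C executes C2 (x = x * 3). Shared: x=-9. PCs: A@3 B@2 C@2
Step 8: thread A executes A4 (x = x + 5). Shared: x=-4. PCs: A@4 B@2 C@2

Answer: x=-4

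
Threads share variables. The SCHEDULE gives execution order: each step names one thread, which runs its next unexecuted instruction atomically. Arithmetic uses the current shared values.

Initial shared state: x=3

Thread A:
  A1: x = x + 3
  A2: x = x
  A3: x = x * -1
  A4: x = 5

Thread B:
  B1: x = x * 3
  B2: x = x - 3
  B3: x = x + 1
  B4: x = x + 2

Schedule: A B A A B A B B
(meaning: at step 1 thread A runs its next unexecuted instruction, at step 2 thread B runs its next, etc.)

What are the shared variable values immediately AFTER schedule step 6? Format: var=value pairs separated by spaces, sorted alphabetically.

Answer: x=5

Derivation:
Step 1: thread A executes A1 (x = x + 3). Shared: x=6. PCs: A@1 B@0
Step 2: thread B executes B1 (x = x * 3). Shared: x=18. PCs: A@1 B@1
Step 3: thread A executes A2 (x = x). Shared: x=18. PCs: A@2 B@1
Step 4: thread A executes A3 (x = x * -1). Shared: x=-18. PCs: A@3 B@1
Step 5: thread B executes B2 (x = x - 3). Shared: x=-21. PCs: A@3 B@2
Step 6: thread A executes A4 (x = 5). Shared: x=5. PCs: A@4 B@2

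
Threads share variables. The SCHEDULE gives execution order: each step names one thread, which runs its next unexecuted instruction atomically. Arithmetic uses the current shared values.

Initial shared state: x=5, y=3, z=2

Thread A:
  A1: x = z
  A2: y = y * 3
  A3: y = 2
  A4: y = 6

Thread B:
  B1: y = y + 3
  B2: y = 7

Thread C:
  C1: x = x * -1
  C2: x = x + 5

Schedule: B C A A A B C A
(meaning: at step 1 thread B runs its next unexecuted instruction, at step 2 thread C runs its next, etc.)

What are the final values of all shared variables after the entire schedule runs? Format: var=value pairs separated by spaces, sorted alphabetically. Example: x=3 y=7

Step 1: thread B executes B1 (y = y + 3). Shared: x=5 y=6 z=2. PCs: A@0 B@1 C@0
Step 2: thread C executes C1 (x = x * -1). Shared: x=-5 y=6 z=2. PCs: A@0 B@1 C@1
Step 3: thread A executes A1 (x = z). Shared: x=2 y=6 z=2. PCs: A@1 B@1 C@1
Step 4: thread A executes A2 (y = y * 3). Shared: x=2 y=18 z=2. PCs: A@2 B@1 C@1
Step 5: thread A executes A3 (y = 2). Shared: x=2 y=2 z=2. PCs: A@3 B@1 C@1
Step 6: thread B executes B2 (y = 7). Shared: x=2 y=7 z=2. PCs: A@3 B@2 C@1
Step 7: thread C executes C2 (x = x + 5). Shared: x=7 y=7 z=2. PCs: A@3 B@2 C@2
Step 8: thread A executes A4 (y = 6). Shared: x=7 y=6 z=2. PCs: A@4 B@2 C@2

Answer: x=7 y=6 z=2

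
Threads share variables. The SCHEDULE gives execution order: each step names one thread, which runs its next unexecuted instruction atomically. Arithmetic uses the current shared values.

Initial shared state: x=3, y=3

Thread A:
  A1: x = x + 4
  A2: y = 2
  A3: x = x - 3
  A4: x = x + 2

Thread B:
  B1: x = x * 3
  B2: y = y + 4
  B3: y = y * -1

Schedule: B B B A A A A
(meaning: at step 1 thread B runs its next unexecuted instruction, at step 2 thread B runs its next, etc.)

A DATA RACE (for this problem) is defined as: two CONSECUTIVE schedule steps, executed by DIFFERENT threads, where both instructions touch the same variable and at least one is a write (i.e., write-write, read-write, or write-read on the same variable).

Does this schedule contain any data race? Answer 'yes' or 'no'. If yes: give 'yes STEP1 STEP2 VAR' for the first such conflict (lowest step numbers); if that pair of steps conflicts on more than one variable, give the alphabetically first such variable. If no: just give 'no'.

Steps 1,2: same thread (B). No race.
Steps 2,3: same thread (B). No race.
Steps 3,4: B(r=y,w=y) vs A(r=x,w=x). No conflict.
Steps 4,5: same thread (A). No race.
Steps 5,6: same thread (A). No race.
Steps 6,7: same thread (A). No race.

Answer: no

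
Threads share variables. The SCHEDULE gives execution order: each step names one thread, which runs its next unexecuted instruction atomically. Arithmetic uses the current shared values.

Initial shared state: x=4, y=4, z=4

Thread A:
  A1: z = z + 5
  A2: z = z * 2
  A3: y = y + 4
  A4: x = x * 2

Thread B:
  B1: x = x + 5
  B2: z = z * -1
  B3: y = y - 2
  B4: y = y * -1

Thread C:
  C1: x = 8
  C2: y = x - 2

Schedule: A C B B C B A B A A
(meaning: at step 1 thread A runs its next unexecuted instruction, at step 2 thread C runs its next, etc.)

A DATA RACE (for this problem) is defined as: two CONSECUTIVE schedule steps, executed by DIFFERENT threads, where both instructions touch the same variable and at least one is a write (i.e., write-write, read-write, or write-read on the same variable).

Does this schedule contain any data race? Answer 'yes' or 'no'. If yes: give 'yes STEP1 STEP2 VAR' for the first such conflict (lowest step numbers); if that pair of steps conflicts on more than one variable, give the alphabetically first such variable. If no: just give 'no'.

Steps 1,2: A(r=z,w=z) vs C(r=-,w=x). No conflict.
Steps 2,3: C(x = 8) vs B(x = x + 5). RACE on x (W-W).
Steps 3,4: same thread (B). No race.
Steps 4,5: B(r=z,w=z) vs C(r=x,w=y). No conflict.
Steps 5,6: C(y = x - 2) vs B(y = y - 2). RACE on y (W-W).
Steps 6,7: B(r=y,w=y) vs A(r=z,w=z). No conflict.
Steps 7,8: A(r=z,w=z) vs B(r=y,w=y). No conflict.
Steps 8,9: B(y = y * -1) vs A(y = y + 4). RACE on y (W-W).
Steps 9,10: same thread (A). No race.
First conflict at steps 2,3.

Answer: yes 2 3 x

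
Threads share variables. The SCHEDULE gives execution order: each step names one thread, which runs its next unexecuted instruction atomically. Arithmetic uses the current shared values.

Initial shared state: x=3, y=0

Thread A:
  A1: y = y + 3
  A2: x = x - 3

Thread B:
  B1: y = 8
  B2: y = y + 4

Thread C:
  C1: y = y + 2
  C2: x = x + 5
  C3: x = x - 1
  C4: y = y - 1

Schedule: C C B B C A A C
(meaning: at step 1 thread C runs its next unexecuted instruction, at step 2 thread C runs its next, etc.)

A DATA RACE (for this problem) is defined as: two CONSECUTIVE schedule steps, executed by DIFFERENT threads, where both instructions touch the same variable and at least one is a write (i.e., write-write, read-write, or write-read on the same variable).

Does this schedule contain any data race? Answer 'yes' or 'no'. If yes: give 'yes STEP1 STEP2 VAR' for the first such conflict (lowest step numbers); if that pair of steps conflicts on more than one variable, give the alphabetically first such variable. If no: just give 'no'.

Steps 1,2: same thread (C). No race.
Steps 2,3: C(r=x,w=x) vs B(r=-,w=y). No conflict.
Steps 3,4: same thread (B). No race.
Steps 4,5: B(r=y,w=y) vs C(r=x,w=x). No conflict.
Steps 5,6: C(r=x,w=x) vs A(r=y,w=y). No conflict.
Steps 6,7: same thread (A). No race.
Steps 7,8: A(r=x,w=x) vs C(r=y,w=y). No conflict.

Answer: no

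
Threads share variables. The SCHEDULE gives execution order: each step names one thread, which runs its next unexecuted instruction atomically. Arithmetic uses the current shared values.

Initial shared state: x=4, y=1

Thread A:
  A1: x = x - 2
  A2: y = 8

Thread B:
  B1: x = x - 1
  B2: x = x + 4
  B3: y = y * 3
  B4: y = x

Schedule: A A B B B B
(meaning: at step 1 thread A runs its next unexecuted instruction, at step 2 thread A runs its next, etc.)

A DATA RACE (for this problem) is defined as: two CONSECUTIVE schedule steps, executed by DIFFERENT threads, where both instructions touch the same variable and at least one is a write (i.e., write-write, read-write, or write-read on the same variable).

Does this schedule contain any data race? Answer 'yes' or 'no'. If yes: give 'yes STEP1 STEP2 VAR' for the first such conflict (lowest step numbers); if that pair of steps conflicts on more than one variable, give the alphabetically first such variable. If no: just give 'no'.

Answer: no

Derivation:
Steps 1,2: same thread (A). No race.
Steps 2,3: A(r=-,w=y) vs B(r=x,w=x). No conflict.
Steps 3,4: same thread (B). No race.
Steps 4,5: same thread (B). No race.
Steps 5,6: same thread (B). No race.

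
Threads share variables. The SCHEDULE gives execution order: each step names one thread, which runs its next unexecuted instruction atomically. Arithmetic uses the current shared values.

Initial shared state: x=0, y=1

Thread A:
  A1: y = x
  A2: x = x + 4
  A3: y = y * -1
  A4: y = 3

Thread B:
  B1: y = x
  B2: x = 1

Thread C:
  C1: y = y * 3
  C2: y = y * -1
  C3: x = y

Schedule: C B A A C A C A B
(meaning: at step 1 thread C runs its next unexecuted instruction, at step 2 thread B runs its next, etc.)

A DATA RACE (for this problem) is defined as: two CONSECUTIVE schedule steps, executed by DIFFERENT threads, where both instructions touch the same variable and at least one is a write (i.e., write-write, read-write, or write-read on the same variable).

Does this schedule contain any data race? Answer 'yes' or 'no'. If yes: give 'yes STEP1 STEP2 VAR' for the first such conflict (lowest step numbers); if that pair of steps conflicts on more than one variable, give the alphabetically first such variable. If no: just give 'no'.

Steps 1,2: C(y = y * 3) vs B(y = x). RACE on y (W-W).
Steps 2,3: B(y = x) vs A(y = x). RACE on y (W-W).
Steps 3,4: same thread (A). No race.
Steps 4,5: A(r=x,w=x) vs C(r=y,w=y). No conflict.
Steps 5,6: C(y = y * -1) vs A(y = y * -1). RACE on y (W-W).
Steps 6,7: A(y = y * -1) vs C(x = y). RACE on y (W-R).
Steps 7,8: C(x = y) vs A(y = 3). RACE on y (R-W).
Steps 8,9: A(r=-,w=y) vs B(r=-,w=x). No conflict.
First conflict at steps 1,2.

Answer: yes 1 2 y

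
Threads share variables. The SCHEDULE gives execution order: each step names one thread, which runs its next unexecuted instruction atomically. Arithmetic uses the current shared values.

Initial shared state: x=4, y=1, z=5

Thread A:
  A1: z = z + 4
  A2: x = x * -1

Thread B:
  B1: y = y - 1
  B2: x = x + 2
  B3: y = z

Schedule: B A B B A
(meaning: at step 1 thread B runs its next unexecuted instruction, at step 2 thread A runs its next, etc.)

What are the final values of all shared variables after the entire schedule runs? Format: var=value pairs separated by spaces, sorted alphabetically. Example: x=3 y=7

Answer: x=-6 y=9 z=9

Derivation:
Step 1: thread B executes B1 (y = y - 1). Shared: x=4 y=0 z=5. PCs: A@0 B@1
Step 2: thread A executes A1 (z = z + 4). Shared: x=4 y=0 z=9. PCs: A@1 B@1
Step 3: thread B executes B2 (x = x + 2). Shared: x=6 y=0 z=9. PCs: A@1 B@2
Step 4: thread B executes B3 (y = z). Shared: x=6 y=9 z=9. PCs: A@1 B@3
Step 5: thread A executes A2 (x = x * -1). Shared: x=-6 y=9 z=9. PCs: A@2 B@3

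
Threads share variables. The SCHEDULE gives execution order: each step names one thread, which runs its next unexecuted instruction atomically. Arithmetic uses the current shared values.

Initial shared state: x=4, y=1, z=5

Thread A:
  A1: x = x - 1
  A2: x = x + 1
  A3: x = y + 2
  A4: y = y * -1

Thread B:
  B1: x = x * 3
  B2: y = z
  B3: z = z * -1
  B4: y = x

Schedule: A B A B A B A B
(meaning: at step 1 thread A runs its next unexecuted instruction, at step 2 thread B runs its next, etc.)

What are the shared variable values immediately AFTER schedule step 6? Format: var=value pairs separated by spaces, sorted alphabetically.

Step 1: thread A executes A1 (x = x - 1). Shared: x=3 y=1 z=5. PCs: A@1 B@0
Step 2: thread B executes B1 (x = x * 3). Shared: x=9 y=1 z=5. PCs: A@1 B@1
Step 3: thread A executes A2 (x = x + 1). Shared: x=10 y=1 z=5. PCs: A@2 B@1
Step 4: thread B executes B2 (y = z). Shared: x=10 y=5 z=5. PCs: A@2 B@2
Step 5: thread A executes A3 (x = y + 2). Shared: x=7 y=5 z=5. PCs: A@3 B@2
Step 6: thread B executes B3 (z = z * -1). Shared: x=7 y=5 z=-5. PCs: A@3 B@3

Answer: x=7 y=5 z=-5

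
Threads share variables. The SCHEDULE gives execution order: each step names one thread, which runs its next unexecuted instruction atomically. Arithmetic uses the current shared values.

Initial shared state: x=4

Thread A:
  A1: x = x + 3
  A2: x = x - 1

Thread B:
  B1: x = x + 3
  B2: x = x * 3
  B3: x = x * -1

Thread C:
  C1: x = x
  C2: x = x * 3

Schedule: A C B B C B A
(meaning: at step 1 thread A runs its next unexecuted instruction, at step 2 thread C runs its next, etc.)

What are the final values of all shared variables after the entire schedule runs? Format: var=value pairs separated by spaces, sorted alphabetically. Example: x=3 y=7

Answer: x=-91

Derivation:
Step 1: thread A executes A1 (x = x + 3). Shared: x=7. PCs: A@1 B@0 C@0
Step 2: thread C executes C1 (x = x). Shared: x=7. PCs: A@1 B@0 C@1
Step 3: thread B executes B1 (x = x + 3). Shared: x=10. PCs: A@1 B@1 C@1
Step 4: thread B executes B2 (x = x * 3). Shared: x=30. PCs: A@1 B@2 C@1
Step 5: thread C executes C2 (x = x * 3). Shared: x=90. PCs: A@1 B@2 C@2
Step 6: thread B executes B3 (x = x * -1). Shared: x=-90. PCs: A@1 B@3 C@2
Step 7: thread A executes A2 (x = x - 1). Shared: x=-91. PCs: A@2 B@3 C@2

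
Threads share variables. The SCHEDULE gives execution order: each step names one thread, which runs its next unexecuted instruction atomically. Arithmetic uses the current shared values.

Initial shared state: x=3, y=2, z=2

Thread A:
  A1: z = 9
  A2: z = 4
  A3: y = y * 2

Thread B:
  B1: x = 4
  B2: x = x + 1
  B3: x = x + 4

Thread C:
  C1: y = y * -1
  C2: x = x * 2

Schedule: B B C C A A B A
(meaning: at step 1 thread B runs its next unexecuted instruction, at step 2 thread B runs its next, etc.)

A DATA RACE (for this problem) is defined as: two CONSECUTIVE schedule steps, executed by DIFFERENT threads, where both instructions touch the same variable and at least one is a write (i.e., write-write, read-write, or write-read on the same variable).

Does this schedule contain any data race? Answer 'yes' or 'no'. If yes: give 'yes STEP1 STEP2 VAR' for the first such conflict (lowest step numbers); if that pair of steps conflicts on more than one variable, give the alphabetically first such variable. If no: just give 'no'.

Answer: no

Derivation:
Steps 1,2: same thread (B). No race.
Steps 2,3: B(r=x,w=x) vs C(r=y,w=y). No conflict.
Steps 3,4: same thread (C). No race.
Steps 4,5: C(r=x,w=x) vs A(r=-,w=z). No conflict.
Steps 5,6: same thread (A). No race.
Steps 6,7: A(r=-,w=z) vs B(r=x,w=x). No conflict.
Steps 7,8: B(r=x,w=x) vs A(r=y,w=y). No conflict.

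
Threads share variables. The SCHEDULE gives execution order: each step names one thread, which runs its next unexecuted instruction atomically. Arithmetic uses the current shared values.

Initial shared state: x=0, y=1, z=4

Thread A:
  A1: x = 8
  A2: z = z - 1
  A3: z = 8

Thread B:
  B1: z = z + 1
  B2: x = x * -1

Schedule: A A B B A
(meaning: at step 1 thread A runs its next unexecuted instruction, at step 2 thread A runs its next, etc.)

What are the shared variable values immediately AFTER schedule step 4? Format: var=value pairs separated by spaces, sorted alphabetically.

Step 1: thread A executes A1 (x = 8). Shared: x=8 y=1 z=4. PCs: A@1 B@0
Step 2: thread A executes A2 (z = z - 1). Shared: x=8 y=1 z=3. PCs: A@2 B@0
Step 3: thread B executes B1 (z = z + 1). Shared: x=8 y=1 z=4. PCs: A@2 B@1
Step 4: thread B executes B2 (x = x * -1). Shared: x=-8 y=1 z=4. PCs: A@2 B@2

Answer: x=-8 y=1 z=4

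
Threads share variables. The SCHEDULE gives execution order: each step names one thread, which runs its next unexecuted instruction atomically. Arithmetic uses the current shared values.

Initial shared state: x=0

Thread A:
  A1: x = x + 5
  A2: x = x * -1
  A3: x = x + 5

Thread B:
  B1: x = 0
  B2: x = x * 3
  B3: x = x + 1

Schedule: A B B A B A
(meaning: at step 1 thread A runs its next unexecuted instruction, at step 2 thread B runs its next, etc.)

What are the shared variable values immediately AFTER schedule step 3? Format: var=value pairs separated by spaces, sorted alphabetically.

Step 1: thread A executes A1 (x = x + 5). Shared: x=5. PCs: A@1 B@0
Step 2: thread B executes B1 (x = 0). Shared: x=0. PCs: A@1 B@1
Step 3: thread B executes B2 (x = x * 3). Shared: x=0. PCs: A@1 B@2

Answer: x=0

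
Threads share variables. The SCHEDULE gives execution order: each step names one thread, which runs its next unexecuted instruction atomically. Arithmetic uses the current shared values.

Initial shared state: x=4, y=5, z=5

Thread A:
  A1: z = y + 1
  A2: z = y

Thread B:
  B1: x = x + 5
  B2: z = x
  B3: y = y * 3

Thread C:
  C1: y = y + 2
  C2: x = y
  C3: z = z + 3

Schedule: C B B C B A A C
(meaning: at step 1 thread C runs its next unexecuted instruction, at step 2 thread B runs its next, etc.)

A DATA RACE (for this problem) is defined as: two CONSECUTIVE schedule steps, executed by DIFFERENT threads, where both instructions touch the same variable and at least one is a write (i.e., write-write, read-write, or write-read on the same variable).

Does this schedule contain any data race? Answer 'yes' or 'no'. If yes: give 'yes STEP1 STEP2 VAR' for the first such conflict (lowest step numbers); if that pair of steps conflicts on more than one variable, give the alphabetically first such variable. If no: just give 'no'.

Steps 1,2: C(r=y,w=y) vs B(r=x,w=x). No conflict.
Steps 2,3: same thread (B). No race.
Steps 3,4: B(z = x) vs C(x = y). RACE on x (R-W).
Steps 4,5: C(x = y) vs B(y = y * 3). RACE on y (R-W).
Steps 5,6: B(y = y * 3) vs A(z = y + 1). RACE on y (W-R).
Steps 6,7: same thread (A). No race.
Steps 7,8: A(z = y) vs C(z = z + 3). RACE on z (W-W).
First conflict at steps 3,4.

Answer: yes 3 4 x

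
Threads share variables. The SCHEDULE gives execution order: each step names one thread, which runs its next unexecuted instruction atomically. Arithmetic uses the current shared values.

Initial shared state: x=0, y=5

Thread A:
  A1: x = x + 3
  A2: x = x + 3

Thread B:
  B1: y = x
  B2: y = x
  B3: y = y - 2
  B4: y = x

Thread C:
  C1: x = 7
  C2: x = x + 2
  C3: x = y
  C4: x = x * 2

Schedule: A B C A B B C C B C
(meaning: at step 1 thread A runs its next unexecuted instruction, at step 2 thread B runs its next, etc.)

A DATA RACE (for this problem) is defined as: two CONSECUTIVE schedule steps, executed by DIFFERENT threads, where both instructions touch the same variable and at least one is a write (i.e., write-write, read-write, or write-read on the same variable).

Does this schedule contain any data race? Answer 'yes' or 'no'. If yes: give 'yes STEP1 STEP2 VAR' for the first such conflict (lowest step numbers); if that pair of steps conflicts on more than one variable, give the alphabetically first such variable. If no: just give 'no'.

Steps 1,2: A(x = x + 3) vs B(y = x). RACE on x (W-R).
Steps 2,3: B(y = x) vs C(x = 7). RACE on x (R-W).
Steps 3,4: C(x = 7) vs A(x = x + 3). RACE on x (W-W).
Steps 4,5: A(x = x + 3) vs B(y = x). RACE on x (W-R).
Steps 5,6: same thread (B). No race.
Steps 6,7: B(r=y,w=y) vs C(r=x,w=x). No conflict.
Steps 7,8: same thread (C). No race.
Steps 8,9: C(x = y) vs B(y = x). RACE on x (W-R), y (R-W). Multiple vars; alphabetically first is x.
Steps 9,10: B(y = x) vs C(x = x * 2). RACE on x (R-W).
First conflict at steps 1,2.

Answer: yes 1 2 x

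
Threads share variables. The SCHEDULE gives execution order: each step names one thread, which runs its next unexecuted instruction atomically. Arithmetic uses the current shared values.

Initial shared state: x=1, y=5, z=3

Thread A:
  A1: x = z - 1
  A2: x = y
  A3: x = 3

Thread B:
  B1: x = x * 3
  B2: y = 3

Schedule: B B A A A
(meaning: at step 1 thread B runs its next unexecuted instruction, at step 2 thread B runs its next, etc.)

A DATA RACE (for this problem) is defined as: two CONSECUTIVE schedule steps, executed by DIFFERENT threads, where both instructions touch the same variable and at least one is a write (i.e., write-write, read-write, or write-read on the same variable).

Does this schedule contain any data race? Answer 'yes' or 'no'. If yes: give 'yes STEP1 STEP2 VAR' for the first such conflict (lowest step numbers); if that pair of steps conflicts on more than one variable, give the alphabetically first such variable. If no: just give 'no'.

Steps 1,2: same thread (B). No race.
Steps 2,3: B(r=-,w=y) vs A(r=z,w=x). No conflict.
Steps 3,4: same thread (A). No race.
Steps 4,5: same thread (A). No race.

Answer: no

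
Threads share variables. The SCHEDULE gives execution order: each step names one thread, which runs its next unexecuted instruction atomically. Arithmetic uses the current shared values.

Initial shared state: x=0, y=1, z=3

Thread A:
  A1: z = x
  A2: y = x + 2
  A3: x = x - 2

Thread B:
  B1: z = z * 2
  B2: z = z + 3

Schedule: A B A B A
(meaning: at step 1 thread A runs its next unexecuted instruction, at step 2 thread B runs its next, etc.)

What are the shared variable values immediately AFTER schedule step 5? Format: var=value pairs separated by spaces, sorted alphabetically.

Answer: x=-2 y=2 z=3

Derivation:
Step 1: thread A executes A1 (z = x). Shared: x=0 y=1 z=0. PCs: A@1 B@0
Step 2: thread B executes B1 (z = z * 2). Shared: x=0 y=1 z=0. PCs: A@1 B@1
Step 3: thread A executes A2 (y = x + 2). Shared: x=0 y=2 z=0. PCs: A@2 B@1
Step 4: thread B executes B2 (z = z + 3). Shared: x=0 y=2 z=3. PCs: A@2 B@2
Step 5: thread A executes A3 (x = x - 2). Shared: x=-2 y=2 z=3. PCs: A@3 B@2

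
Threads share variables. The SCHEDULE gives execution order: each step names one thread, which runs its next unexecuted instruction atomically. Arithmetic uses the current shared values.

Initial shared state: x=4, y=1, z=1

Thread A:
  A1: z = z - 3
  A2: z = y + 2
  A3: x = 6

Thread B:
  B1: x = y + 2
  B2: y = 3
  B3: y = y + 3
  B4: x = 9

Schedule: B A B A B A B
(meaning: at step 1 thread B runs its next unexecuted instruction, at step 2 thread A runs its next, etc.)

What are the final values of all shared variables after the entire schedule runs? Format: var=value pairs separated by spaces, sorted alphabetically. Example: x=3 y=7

Answer: x=9 y=6 z=5

Derivation:
Step 1: thread B executes B1 (x = y + 2). Shared: x=3 y=1 z=1. PCs: A@0 B@1
Step 2: thread A executes A1 (z = z - 3). Shared: x=3 y=1 z=-2. PCs: A@1 B@1
Step 3: thread B executes B2 (y = 3). Shared: x=3 y=3 z=-2. PCs: A@1 B@2
Step 4: thread A executes A2 (z = y + 2). Shared: x=3 y=3 z=5. PCs: A@2 B@2
Step 5: thread B executes B3 (y = y + 3). Shared: x=3 y=6 z=5. PCs: A@2 B@3
Step 6: thread A executes A3 (x = 6). Shared: x=6 y=6 z=5. PCs: A@3 B@3
Step 7: thread B executes B4 (x = 9). Shared: x=9 y=6 z=5. PCs: A@3 B@4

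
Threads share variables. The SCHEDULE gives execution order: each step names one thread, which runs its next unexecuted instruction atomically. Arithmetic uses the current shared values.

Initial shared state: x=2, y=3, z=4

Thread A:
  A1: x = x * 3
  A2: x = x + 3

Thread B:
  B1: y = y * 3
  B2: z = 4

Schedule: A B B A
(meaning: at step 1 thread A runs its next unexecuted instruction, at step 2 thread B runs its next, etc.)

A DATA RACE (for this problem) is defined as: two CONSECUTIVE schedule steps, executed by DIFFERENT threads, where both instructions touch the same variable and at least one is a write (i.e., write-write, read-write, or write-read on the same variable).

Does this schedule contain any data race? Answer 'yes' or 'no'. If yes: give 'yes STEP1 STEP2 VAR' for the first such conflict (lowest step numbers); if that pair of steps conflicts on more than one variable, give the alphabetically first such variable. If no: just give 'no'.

Steps 1,2: A(r=x,w=x) vs B(r=y,w=y). No conflict.
Steps 2,3: same thread (B). No race.
Steps 3,4: B(r=-,w=z) vs A(r=x,w=x). No conflict.

Answer: no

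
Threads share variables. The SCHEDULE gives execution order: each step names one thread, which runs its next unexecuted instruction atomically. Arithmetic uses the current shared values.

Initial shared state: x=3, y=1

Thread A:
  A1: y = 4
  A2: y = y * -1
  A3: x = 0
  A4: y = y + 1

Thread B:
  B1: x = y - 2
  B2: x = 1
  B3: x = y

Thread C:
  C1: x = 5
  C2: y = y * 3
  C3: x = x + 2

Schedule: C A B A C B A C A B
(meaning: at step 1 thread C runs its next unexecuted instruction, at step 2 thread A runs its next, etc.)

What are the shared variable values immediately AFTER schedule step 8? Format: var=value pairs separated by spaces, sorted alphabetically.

Step 1: thread C executes C1 (x = 5). Shared: x=5 y=1. PCs: A@0 B@0 C@1
Step 2: thread A executes A1 (y = 4). Shared: x=5 y=4. PCs: A@1 B@0 C@1
Step 3: thread B executes B1 (x = y - 2). Shared: x=2 y=4. PCs: A@1 B@1 C@1
Step 4: thread A executes A2 (y = y * -1). Shared: x=2 y=-4. PCs: A@2 B@1 C@1
Step 5: thread C executes C2 (y = y * 3). Shared: x=2 y=-12. PCs: A@2 B@1 C@2
Step 6: thread B executes B2 (x = 1). Shared: x=1 y=-12. PCs: A@2 B@2 C@2
Step 7: thread A executes A3 (x = 0). Shared: x=0 y=-12. PCs: A@3 B@2 C@2
Step 8: thread C executes C3 (x = x + 2). Shared: x=2 y=-12. PCs: A@3 B@2 C@3

Answer: x=2 y=-12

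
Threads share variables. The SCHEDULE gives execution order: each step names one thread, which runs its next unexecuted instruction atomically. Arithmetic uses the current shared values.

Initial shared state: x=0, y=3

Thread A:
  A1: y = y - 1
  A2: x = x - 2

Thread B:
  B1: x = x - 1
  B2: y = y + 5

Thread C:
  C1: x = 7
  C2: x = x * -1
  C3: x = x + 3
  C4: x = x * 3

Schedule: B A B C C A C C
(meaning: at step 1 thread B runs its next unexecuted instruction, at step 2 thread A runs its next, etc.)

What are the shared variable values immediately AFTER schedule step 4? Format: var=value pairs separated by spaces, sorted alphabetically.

Step 1: thread B executes B1 (x = x - 1). Shared: x=-1 y=3. PCs: A@0 B@1 C@0
Step 2: thread A executes A1 (y = y - 1). Shared: x=-1 y=2. PCs: A@1 B@1 C@0
Step 3: thread B executes B2 (y = y + 5). Shared: x=-1 y=7. PCs: A@1 B@2 C@0
Step 4: thread C executes C1 (x = 7). Shared: x=7 y=7. PCs: A@1 B@2 C@1

Answer: x=7 y=7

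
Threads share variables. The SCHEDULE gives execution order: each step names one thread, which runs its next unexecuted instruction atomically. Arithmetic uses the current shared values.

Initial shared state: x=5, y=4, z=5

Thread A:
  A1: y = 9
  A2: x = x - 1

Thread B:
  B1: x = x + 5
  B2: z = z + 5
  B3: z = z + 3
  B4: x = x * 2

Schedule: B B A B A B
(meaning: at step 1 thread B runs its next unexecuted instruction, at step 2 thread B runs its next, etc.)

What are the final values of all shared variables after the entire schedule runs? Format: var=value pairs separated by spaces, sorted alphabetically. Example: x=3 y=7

Answer: x=18 y=9 z=13

Derivation:
Step 1: thread B executes B1 (x = x + 5). Shared: x=10 y=4 z=5. PCs: A@0 B@1
Step 2: thread B executes B2 (z = z + 5). Shared: x=10 y=4 z=10. PCs: A@0 B@2
Step 3: thread A executes A1 (y = 9). Shared: x=10 y=9 z=10. PCs: A@1 B@2
Step 4: thread B executes B3 (z = z + 3). Shared: x=10 y=9 z=13. PCs: A@1 B@3
Step 5: thread A executes A2 (x = x - 1). Shared: x=9 y=9 z=13. PCs: A@2 B@3
Step 6: thread B executes B4 (x = x * 2). Shared: x=18 y=9 z=13. PCs: A@2 B@4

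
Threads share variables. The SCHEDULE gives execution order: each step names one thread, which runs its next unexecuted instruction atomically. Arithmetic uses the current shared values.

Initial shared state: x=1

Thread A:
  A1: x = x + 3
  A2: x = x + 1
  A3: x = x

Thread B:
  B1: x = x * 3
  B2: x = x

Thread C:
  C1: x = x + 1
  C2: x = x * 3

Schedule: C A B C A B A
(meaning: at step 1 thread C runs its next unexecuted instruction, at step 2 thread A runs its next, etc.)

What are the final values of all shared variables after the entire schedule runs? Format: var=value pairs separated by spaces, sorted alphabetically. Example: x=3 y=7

Answer: x=46

Derivation:
Step 1: thread C executes C1 (x = x + 1). Shared: x=2. PCs: A@0 B@0 C@1
Step 2: thread A executes A1 (x = x + 3). Shared: x=5. PCs: A@1 B@0 C@1
Step 3: thread B executes B1 (x = x * 3). Shared: x=15. PCs: A@1 B@1 C@1
Step 4: thread C executes C2 (x = x * 3). Shared: x=45. PCs: A@1 B@1 C@2
Step 5: thread A executes A2 (x = x + 1). Shared: x=46. PCs: A@2 B@1 C@2
Step 6: thread B executes B2 (x = x). Shared: x=46. PCs: A@2 B@2 C@2
Step 7: thread A executes A3 (x = x). Shared: x=46. PCs: A@3 B@2 C@2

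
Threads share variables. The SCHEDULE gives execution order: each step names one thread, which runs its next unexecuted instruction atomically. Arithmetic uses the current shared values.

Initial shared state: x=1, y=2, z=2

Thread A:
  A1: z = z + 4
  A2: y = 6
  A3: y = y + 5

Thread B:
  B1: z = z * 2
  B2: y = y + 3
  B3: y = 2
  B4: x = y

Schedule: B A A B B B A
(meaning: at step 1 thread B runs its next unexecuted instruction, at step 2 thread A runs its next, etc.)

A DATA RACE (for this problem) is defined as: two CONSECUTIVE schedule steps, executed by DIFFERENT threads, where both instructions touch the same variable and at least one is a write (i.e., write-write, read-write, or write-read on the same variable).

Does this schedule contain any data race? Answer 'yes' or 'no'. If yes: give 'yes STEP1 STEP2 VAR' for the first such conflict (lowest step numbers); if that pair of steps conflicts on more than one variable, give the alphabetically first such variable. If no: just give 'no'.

Answer: yes 1 2 z

Derivation:
Steps 1,2: B(z = z * 2) vs A(z = z + 4). RACE on z (W-W).
Steps 2,3: same thread (A). No race.
Steps 3,4: A(y = 6) vs B(y = y + 3). RACE on y (W-W).
Steps 4,5: same thread (B). No race.
Steps 5,6: same thread (B). No race.
Steps 6,7: B(x = y) vs A(y = y + 5). RACE on y (R-W).
First conflict at steps 1,2.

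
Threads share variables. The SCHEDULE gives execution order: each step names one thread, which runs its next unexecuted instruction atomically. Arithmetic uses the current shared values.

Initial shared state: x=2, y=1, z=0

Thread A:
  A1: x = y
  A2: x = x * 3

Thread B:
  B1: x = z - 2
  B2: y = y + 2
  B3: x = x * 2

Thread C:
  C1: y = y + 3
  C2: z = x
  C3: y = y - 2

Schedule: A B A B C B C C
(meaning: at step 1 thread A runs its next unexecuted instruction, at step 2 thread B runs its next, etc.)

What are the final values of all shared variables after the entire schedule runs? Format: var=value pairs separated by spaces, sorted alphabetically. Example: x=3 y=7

Step 1: thread A executes A1 (x = y). Shared: x=1 y=1 z=0. PCs: A@1 B@0 C@0
Step 2: thread B executes B1 (x = z - 2). Shared: x=-2 y=1 z=0. PCs: A@1 B@1 C@0
Step 3: thread A executes A2 (x = x * 3). Shared: x=-6 y=1 z=0. PCs: A@2 B@1 C@0
Step 4: thread B executes B2 (y = y + 2). Shared: x=-6 y=3 z=0. PCs: A@2 B@2 C@0
Step 5: thread C executes C1 (y = y + 3). Shared: x=-6 y=6 z=0. PCs: A@2 B@2 C@1
Step 6: thread B executes B3 (x = x * 2). Shared: x=-12 y=6 z=0. PCs: A@2 B@3 C@1
Step 7: thread C executes C2 (z = x). Shared: x=-12 y=6 z=-12. PCs: A@2 B@3 C@2
Step 8: thread C executes C3 (y = y - 2). Shared: x=-12 y=4 z=-12. PCs: A@2 B@3 C@3

Answer: x=-12 y=4 z=-12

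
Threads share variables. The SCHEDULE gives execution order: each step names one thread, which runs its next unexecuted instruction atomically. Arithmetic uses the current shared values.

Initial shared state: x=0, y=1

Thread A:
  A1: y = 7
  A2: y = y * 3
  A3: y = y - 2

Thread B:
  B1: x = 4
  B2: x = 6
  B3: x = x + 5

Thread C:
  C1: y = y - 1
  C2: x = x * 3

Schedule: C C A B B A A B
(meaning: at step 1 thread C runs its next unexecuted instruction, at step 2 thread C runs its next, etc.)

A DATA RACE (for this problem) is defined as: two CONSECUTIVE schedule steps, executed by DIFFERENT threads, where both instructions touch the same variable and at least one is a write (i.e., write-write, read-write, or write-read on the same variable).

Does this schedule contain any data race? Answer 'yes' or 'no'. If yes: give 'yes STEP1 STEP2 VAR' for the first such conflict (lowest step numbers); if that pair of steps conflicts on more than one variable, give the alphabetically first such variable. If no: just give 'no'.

Steps 1,2: same thread (C). No race.
Steps 2,3: C(r=x,w=x) vs A(r=-,w=y). No conflict.
Steps 3,4: A(r=-,w=y) vs B(r=-,w=x). No conflict.
Steps 4,5: same thread (B). No race.
Steps 5,6: B(r=-,w=x) vs A(r=y,w=y). No conflict.
Steps 6,7: same thread (A). No race.
Steps 7,8: A(r=y,w=y) vs B(r=x,w=x). No conflict.

Answer: no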